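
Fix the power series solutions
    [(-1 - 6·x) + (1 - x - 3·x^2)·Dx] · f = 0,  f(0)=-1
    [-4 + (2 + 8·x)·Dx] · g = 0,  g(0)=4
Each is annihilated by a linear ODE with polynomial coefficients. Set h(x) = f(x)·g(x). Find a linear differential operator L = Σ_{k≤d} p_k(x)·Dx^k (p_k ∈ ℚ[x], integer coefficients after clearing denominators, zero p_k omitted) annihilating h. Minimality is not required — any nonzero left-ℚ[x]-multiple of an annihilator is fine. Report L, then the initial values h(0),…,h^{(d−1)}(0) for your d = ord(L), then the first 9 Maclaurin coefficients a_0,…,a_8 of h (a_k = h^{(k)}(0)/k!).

L = (3 + 8·x + 18·x^2) + (-1 - 3·x + 7·x^2 + 12·x^3)·Dx  (order 1).
h: a_k = -4, -12, -16, -68, -76, -392, -284, -2516, 64, …
ICs: h(0) = -4.

f: a_k = -1, -1, -4, -7, -19, -40, -97, -217, -508, …
g: a_k = 4, 8, -8, 16, -40, 112, -336, 1056, -3432, …
Sym-product of L_f,L_g gives L₀ (≤ ord 1).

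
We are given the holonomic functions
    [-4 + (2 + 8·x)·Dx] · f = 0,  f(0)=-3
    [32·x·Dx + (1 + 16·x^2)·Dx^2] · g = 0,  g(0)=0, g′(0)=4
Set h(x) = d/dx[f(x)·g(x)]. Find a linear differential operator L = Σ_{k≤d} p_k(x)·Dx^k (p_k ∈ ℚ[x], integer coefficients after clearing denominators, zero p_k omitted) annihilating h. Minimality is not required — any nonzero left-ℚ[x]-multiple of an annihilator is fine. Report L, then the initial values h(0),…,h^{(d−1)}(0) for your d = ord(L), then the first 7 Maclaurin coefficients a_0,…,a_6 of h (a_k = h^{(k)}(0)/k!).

L = (20 + 640·x + 128·x^2 - 6144·x^3 - 3072·x^4) + (28 + 336·x + 1152·x^2 - 3584·x^3 - 21504·x^4 - 12288·x^5)·Dx + (3 + 8·x - 48·x^2 - 256·x^3 - 1792·x^4 - 6144·x^5 - 4096·x^6)·Dx^2  (order 2).
h: a_k = -12, -48, 264, 320, -3112, -39264/5, 301648/5, …
ICs: h(0) = -12, h′(0) = -48.

f: a_k = -3, -6, 6, -12, 30, -84, 252, …
g: a_k = 0, 4, 0, -64/3, 0, 1024/5, 0, …
L₀ := L_f ⊗_s L_g (sym. prod.), ord ≤ 2.
Differentiate: ansatz ord ≤ ord L₀ ⇒ L.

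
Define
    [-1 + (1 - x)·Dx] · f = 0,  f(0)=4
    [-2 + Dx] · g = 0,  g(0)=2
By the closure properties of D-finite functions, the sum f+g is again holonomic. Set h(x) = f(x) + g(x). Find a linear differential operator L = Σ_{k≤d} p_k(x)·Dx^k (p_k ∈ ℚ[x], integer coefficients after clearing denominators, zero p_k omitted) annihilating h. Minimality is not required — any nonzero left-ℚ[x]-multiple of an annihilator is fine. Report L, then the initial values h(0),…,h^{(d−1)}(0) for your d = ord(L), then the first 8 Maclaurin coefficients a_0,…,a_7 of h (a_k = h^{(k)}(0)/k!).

f: a_k = 4, 4, 4, 4, 4, 4, 4, 4, …
g: a_k = 2, 4, 4, 8/3, 4/3, 8/15, 8/45, 16/315, …
L₀ := lclm(L_f,L_g); ord L₀ ≤ 1+1.
L = -4·x + (-2 + 8·x - 4·x^2)·Dx + (1 - 3·x + 2·x^2)·Dx^2  (order 2).
h: a_k = 6, 8, 8, 20/3, 16/3, 68/15, 188/45, 1276/315, …
ICs: h(0) = 6, h′(0) = 8.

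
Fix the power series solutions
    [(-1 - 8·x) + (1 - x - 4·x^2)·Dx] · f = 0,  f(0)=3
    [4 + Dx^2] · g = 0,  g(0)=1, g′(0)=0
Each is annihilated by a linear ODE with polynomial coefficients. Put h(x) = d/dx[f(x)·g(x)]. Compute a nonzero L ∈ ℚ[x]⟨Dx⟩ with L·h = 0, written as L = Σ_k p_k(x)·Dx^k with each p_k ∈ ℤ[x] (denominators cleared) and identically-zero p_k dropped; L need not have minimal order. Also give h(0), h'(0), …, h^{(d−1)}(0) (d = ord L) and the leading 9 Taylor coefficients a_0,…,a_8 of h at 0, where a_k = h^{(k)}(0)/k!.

f: a_k = 3, 3, 15, 27, 87, 195, 543, 1323, 3495, …
g: a_k = 1, 0, -2, 0, 2/3, 0, -4/45, 0, 2/315, …
Product ⇒ symmetric product L₀, ord ≤ 2.
Differentiate: ansatz ord ≤ ord L₀ ⇒ L.
L = (18 - 8·x - 28·x^2 + 32·x^3 + 64·x^4) + (4 + 34·x + 24·x^2 + 64·x^3)·Dx + (-1 + x^2 + 8·x^3 + 16·x^4)·Dx^2  (order 2).
h: a_k = 3, 18, 63, 236, 715, 11362/5, 99827/15, 690392/35, 394923/7, …
ICs: h(0) = 3, h′(0) = 18.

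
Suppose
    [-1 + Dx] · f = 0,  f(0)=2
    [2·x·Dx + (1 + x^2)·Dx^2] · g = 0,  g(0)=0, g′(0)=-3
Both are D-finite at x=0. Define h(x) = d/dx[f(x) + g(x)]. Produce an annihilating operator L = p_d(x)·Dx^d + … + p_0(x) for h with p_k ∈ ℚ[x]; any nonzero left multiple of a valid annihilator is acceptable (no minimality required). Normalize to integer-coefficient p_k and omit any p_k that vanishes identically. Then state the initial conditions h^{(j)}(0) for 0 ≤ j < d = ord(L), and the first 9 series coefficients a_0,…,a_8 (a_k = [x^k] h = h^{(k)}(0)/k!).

L = (2 - 4·x - 2·x^2) + (-3 + 3·x + x^2 - x^3)·Dx + (1 + x + x^2 + x^3)·Dx^2  (order 2).
h: a_k = -1, 2, 4, 1/3, -35/12, 1/60, 1081/360, 1/2520, -60479/20160, …
ICs: h(0) = -1, h′(0) = 2.

f: a_k = 2, 2, 1, 1/3, 1/12, 1/60, 1/360, 1/2520, 1/20160, …
g: a_k = 0, -3, 0, 1, 0, -3/5, 0, 3/7, 0, …
h₀=f+g: left-lcm gives L₀, ord ≤ 3.
Derive L from L₀ (diff closure).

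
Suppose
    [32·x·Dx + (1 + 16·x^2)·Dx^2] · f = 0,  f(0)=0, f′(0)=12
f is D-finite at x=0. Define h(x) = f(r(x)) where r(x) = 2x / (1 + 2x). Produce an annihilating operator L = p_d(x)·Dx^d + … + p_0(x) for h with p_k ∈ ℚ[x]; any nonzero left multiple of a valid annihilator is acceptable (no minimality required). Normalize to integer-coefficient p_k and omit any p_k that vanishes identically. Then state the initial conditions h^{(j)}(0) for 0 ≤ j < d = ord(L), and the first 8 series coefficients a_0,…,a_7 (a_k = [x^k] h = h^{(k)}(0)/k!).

f: a_k = 0, 12, 0, -64, 0, 3072/5, 0, -49152/7, …
h₀=f(r): pull back L_f along r ⇒ L₀.
L = (4 + 136·x)·Dx + (1 + 4·x + 68·x^2)·Dx^2  (order 2).
h: a_k = 0, 24, -48, -416, 2880, 38784/5, -156416, 1116672/7, …
ICs: h(0) = 0, h′(0) = 24.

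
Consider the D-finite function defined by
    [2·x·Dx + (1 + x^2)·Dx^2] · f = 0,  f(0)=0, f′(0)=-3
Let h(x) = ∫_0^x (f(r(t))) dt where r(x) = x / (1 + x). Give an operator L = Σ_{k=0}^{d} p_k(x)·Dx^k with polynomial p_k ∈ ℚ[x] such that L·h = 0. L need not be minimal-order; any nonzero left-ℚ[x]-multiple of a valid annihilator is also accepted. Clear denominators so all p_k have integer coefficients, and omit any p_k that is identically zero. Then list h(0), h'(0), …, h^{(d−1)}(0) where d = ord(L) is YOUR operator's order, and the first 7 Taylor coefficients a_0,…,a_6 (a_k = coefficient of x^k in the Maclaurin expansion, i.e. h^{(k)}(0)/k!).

L = (2 + 4·x)·Dx^2 + (1 + 2·x + 2·x^2)·Dx^3  (order 3).
h: a_k = 0, 0, -3/2, 1, -1/2, 0, 2/5, …
ICs: h(0) = 0, h′(0) = 0, h′′(0) = -3.

f: a_k = 0, -3, 0, 1, 0, -3/5, 0, …
Substitute x→r, Dx→(1/r')Dx; clear ⇒ L₀.
∫: right-multiply L₀ by Dx.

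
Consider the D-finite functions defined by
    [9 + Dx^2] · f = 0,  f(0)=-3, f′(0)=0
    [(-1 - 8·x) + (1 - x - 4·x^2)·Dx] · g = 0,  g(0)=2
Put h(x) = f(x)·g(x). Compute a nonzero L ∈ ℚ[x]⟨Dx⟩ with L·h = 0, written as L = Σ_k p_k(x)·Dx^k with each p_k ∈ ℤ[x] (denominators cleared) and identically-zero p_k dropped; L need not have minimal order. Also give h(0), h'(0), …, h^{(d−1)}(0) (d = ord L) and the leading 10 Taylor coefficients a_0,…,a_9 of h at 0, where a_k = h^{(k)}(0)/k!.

L = (-1 + 9·x + 36·x^2) + (2 + 16·x)·Dx + (-1 + x + 4·x^2)·Dx^2  (order 2).
h: a_k = -6, -6, -3, -27, -237/4, -669/4, -15927/40, -42687/40, -5960307/2240, -3104439/448, …
ICs: h(0) = -6, h′(0) = -6.

f: a_k = -3, 0, 27/2, 0, -81/8, 0, 243/80, 0, -2187/4480, 0, …
g: a_k = 2, 2, 10, 18, 58, 130, 362, 882, 2330, 5858, …
Product ⇒ symmetric product L₀, ord ≤ 2.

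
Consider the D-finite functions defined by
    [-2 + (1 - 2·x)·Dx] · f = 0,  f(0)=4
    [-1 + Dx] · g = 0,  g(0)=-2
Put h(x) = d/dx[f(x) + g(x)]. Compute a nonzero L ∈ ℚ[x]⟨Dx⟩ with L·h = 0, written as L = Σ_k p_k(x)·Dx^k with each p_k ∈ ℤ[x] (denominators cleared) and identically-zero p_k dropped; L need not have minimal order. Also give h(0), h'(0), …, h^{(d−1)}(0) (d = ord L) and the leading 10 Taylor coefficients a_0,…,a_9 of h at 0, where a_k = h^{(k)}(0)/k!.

f: a_k = 4, 8, 16, 32, 64, 128, 256, 512, 1024, 2048, …
g: a_k = -2, -2, -1, -1/3, -1/12, -1/60, -1/360, -1/2520, -1/20160, -1/181440, …
Sum ⇒ L₀ = lclm(L_f,L_g) in ℚ(x)⟨Dx⟩.
h=h₀': d/dx-closure on L₀ ⇒ L.
L = (20 + 8·x) + (-23 - 4·x + 4·x^2)·Dx + (3 - 4·x - 4·x^2)·Dx^2  (order 2).
h: a_k = 6, 30, 95, 767/3, 7679/12, 92159/60, 1290239/360, 20643839/2520, 371589119/20160, 7431782399/181440, …
ICs: h(0) = 6, h′(0) = 30.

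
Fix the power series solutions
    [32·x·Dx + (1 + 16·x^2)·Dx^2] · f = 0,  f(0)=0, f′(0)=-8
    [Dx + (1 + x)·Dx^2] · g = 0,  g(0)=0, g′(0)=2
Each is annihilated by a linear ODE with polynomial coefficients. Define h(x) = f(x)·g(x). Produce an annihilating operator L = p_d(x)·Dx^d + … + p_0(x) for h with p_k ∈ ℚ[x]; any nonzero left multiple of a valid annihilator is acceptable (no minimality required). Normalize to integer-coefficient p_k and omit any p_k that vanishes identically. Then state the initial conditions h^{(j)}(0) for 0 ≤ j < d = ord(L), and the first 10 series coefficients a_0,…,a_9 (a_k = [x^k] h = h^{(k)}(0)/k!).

L = (4224 + 8384·x + 204800·x^2 + 531456·x^3 + 491520·x^4 + 212992·x^5 + 262144·x^7)·Dx + (4098 + 28864·x + 258368·x^2 + 1045504·x^3 + 1798144·x^4 + 1523712·x^5 + 573440·x^6 + 786432·x^7 + 917504·x^8)·Dx^2 + (132 + 8644·x + 37632·x^2 + 196032·x^3 + 614400·x^4 + 955392·x^5 + 786432·x^6 + 540672·x^7 + 786432·x^8 + 524288·x^9)·Dx^3 + (65 + 258·x + 2497·x^2 + 8576·x^3 + 30336·x^4 + 76800·x^5 + 118272·x^6 + 98304·x^7 + 98304·x^8 + 131072·x^9 + 65536·x^10)·Dx^4  (order 4).
h: a_k = 0, 0, -16, 8, 80, -116/3, -35728/45, 5864/15, 9104, -1413898/315, …
ICs: h(0) = 0, h′(0) = 0, h′′(0) = -32, h′′′(0) = 48.

f: a_k = 0, -8, 0, 128/3, 0, -2048/5, 0, 32768/7, 0, -524288/9, …
g: a_k = 0, 2, -1, 2/3, -1/2, 2/5, -1/3, 2/7, -1/4, 2/9, …
f·g: L₀ = L_f ⊗_s L_g, ord ≤ 2·2.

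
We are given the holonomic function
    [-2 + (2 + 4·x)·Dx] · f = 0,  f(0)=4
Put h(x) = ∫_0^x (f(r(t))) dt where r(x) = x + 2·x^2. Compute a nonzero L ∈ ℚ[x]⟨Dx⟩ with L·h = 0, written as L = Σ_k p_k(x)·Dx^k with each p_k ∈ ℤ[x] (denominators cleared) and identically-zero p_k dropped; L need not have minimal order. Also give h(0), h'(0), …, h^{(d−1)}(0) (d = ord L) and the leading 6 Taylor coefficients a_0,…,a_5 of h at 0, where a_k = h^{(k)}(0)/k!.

f: a_k = 4, 4, -2, 2, -5/2, 7/2, …
Change of var in L_f (x↦r) gives L₀.
∫: right-multiply L₀ by Dx.
L = (-1 - 4·x)·Dx + (1 + 2·x + 4·x^2)·Dx^2  (order 2).
h: a_k = 0, 4, 2, 2, -3/2, 3/10, …
ICs: h(0) = 0, h′(0) = 4.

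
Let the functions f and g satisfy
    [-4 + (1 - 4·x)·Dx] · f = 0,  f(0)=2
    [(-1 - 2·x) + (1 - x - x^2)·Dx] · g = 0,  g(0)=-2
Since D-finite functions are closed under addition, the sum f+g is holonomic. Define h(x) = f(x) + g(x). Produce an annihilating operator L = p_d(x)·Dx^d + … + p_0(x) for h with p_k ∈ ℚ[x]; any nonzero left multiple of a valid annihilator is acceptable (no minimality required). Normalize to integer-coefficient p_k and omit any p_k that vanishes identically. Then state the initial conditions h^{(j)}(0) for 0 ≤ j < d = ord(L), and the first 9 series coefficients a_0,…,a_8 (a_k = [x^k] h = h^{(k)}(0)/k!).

L = (-16 - 72·x + 24·x^2 - 32·x^3) + (28 - 38·x - 54·x^2 + 16·x^3 - 64·x^4)·Dx + (-3 + 17·x - 23·x^2 + 14·x^3 - 4·x^4 - 16·x^5)·Dx^2  (order 2).
h: a_k = 0, 6, 28, 122, 502, 2032, 8166, 32726, 131004, …
ICs: h(0) = 0, h′(0) = 6.

f: a_k = 2, 8, 32, 128, 512, 2048, 8192, 32768, 131072, …
g: a_k = -2, -2, -4, -6, -10, -16, -26, -42, -68, …
Weyl lclm of L_f,L_g ⇒ L₀ (ord ≤ 2).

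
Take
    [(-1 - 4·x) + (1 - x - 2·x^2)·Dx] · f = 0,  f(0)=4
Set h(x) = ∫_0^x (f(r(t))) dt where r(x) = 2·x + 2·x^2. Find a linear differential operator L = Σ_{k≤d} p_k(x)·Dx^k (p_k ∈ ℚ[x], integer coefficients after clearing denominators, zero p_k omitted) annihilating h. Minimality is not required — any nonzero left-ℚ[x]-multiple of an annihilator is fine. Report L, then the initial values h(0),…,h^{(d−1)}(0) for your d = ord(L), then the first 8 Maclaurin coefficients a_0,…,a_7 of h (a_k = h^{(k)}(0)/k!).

f: a_k = 4, 4, 12, 20, 44, 84, 172, 340, …
h₀=f(r): pull back L_f along r ⇒ L₀.
h=∫h₀ ⇒ L = L₀·Dx.
L = (2 + 20·x + 48·x^2 + 32·x^3)·Dx + (-1 + 2·x + 10·x^2 + 16·x^3 + 8·x^4)·Dx^2  (order 2).
h: a_k = 0, 4, 4, 56/3, 64, 1232/5, 2992/3, 28832/7, …
ICs: h(0) = 0, h′(0) = 4.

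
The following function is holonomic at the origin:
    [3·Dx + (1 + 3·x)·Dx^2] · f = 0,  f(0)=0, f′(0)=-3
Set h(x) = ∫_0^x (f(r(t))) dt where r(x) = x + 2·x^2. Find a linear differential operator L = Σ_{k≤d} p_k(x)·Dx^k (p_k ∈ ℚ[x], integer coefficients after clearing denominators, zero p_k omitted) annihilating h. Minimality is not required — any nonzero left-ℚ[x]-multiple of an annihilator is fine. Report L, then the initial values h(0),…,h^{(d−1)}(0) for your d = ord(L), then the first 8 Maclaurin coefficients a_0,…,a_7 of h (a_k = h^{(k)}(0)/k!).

f: a_k = 0, -3, 9/2, -9, 81/4, -243/5, 243/2, -2187/7, …
f∘r: x↦r, Dx↦Dx/r' in L_f ⇒ L₀.
h=∫₀ˣh₀: take L = L₀·Dx.
L = (-1 + 12·x + 24·x^2)·Dx^2 + (1 + 7·x + 18·x^2 + 24·x^3)·Dx^3  (order 3).
h: a_k = 0, 0, -3/2, -1/2, 9/4, -63/20, 9/10, 99/14, …
ICs: h(0) = 0, h′(0) = 0, h′′(0) = -3.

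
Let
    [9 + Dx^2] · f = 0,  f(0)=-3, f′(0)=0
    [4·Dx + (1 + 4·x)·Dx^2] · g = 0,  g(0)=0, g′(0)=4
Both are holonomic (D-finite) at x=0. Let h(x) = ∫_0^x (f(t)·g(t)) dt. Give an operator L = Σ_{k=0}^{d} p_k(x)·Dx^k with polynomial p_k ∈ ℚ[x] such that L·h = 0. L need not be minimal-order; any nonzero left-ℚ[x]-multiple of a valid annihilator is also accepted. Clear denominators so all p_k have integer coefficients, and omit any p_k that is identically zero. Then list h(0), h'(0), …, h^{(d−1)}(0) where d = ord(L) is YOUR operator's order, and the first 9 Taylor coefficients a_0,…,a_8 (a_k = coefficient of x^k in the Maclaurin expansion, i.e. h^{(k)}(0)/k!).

f: a_k = -3, 0, 27/2, 0, -81/8, 0, 243/80, 0, -2187/4480, …
g: a_k = 0, 4, -8, 64/3, -64, 1024/5, -2048/3, 16384/7, -8192, …
Product ⇒ symmetric product L₀, ord ≤ 4.
h=∫₀ˣh₀: take L = L₀·Dx.
L = (-2043 - 1296·x + 44064·x^2 + 186624·x^3 + 186624·x^4)·Dx + (72 + 5472·x + 31104·x^2 + 41472·x^3)·Dx^2 + (-182 + 864·x + 12096·x^2 + 41472·x^3 + 41472·x^4)·Dx^3 + (8 + 608·x + 3456·x^2 + 4608·x^3)·Dx^4 + (5 + 112·x + 800·x^2 + 2304·x^3 + 2304·x^4)·Dx^5  (order 5).
h: a_k = 0, 0, -6, 8, -5/2, 84/5, -1223/20, 1265/7, -624507/1120, …
ICs: h(0) = 0, h′(0) = 0, h′′(0) = -12, h′′′(0) = 48, h′′′′(0) = -60.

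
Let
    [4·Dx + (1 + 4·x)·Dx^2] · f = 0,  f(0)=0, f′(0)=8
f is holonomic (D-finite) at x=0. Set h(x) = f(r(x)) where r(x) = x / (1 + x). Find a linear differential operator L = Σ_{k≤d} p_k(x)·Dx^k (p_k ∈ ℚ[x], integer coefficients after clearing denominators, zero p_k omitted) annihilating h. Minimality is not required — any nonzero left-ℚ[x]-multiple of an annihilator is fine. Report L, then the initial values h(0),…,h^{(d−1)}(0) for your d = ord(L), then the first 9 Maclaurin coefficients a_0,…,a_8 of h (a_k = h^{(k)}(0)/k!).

L = (6 + 10·x)·Dx + (1 + 6·x + 5·x^2)·Dx^2  (order 2).
h: a_k = 0, 8, -24, 248/3, -312, 6248/5, -5208, 156248/7, -97656, …
ICs: h(0) = 0, h′(0) = 8.

f: a_k = 0, 8, -16, 128/3, -128, 2048/5, -4096/3, 32768/7, -16384, …
h₀=f(r): pull back L_f along r ⇒ L₀.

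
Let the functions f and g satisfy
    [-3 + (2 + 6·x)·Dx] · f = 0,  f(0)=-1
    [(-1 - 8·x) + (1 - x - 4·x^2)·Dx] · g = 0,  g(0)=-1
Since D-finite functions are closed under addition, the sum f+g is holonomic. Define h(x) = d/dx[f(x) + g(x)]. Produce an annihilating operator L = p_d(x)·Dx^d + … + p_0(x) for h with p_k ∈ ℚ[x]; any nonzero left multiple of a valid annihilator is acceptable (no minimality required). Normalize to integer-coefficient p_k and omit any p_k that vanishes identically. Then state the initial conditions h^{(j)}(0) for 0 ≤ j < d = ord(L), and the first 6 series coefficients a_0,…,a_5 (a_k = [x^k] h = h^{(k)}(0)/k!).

f: a_k = -1, -3/2, 9/8, -27/16, 405/128, -1701/256, …
g: a_k = -1, -1, -5, -9, -29, -65, …
f+g: L₀ = lclm(L_f,L_g), ord ≤ 1+1.
Differentiate: ansatz ord ≤ ord L₀ ⇒ L.
L = (-594 - 4230·x - 12960·x^2 - 14400·x^3 - 17280·x^4) + (-189 - 3054·x - 16389·x^2 - 38544·x^3 - 55440·x^4 - 51840·x^5)·Dx + (46 + 350·x + 794·x^2 - 198·x^3 - 5376·x^4 - 13920·x^5 - 11520·x^6)·Dx^2  (order 2).
h: a_k = -5/2, -31/4, -513/16, -3307/32, -91705/256, -510105/512, …
ICs: h(0) = -5/2, h′(0) = -31/4.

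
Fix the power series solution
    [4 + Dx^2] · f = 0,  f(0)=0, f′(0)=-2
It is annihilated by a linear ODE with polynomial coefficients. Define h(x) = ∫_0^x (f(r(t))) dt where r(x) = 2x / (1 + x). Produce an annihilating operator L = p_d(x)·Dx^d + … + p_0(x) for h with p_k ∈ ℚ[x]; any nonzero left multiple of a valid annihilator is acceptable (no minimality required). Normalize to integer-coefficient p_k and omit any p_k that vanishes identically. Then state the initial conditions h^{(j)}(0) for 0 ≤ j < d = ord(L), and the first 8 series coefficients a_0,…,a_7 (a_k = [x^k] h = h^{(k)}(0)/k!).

f: a_k = 0, -2, 0, 4/3, 0, -4/15, 0, 8/315, …
Change of var in L_f (x↦r) gives L₀.
Integrate: L := L₀·Dx.
L = 16·Dx + (2 + 6·x + 6·x^2 + 2·x^3)·Dx^2 + (1 + 4·x + 6·x^2 + 4·x^3 + x^4)·Dx^3  (order 3).
h: a_k = 0, 0, -2, 4/3, 5/3, -28/5, 386/45, -60/7, …
ICs: h(0) = 0, h′(0) = 0, h′′(0) = -4.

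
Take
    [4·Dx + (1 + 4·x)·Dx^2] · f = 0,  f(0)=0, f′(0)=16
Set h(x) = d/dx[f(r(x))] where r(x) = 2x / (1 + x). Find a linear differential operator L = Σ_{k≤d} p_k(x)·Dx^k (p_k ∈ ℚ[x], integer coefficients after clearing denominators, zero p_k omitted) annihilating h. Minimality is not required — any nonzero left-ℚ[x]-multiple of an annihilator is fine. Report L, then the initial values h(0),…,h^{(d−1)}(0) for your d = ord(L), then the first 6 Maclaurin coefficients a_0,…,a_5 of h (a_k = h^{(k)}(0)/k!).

L = (10 + 18·x) + (1 + 10·x + 9·x^2)·Dx  (order 1).
h: a_k = 32, -320, 2912, -26240, 236192, -2125760, …
ICs: h(0) = 32.

f: a_k = 0, 16, -32, 256/3, -256, 4096/5, …
Change of var in L_f (x↦r) gives L₀.
Differentiate: ansatz ord ≤ ord L₀ ⇒ L.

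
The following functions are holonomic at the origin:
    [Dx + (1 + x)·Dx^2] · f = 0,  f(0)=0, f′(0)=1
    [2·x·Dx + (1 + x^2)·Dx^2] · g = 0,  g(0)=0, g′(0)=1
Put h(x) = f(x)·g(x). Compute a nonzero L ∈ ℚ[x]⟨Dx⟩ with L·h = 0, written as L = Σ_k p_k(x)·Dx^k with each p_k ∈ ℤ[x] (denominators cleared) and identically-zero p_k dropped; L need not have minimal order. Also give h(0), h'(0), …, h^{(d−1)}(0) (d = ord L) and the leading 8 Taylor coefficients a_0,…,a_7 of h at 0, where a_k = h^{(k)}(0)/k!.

f: a_k = 0, 1, -1/2, 1/3, -1/4, 1/5, -1/6, 1/7, …
g: a_k = 0, 1, 0, -1/3, 0, 1/5, 0, -1/7, …
L₀ := L_f ⊗_s L_g (sym. prod.), ord ≤ 4.
L = (24 + 44·x + 80·x^2 + 156·x^3 + 120·x^4 + 52·x^5 + 4·x^7)·Dx + (18 + 124·x + 308·x^2 + 484·x^3 + 544·x^4 + 372·x^5 + 140·x^6 + 12·x^7 + 14·x^8)·Dx^2 + (12 + 64·x + 192·x^2 + 312·x^3 + 360·x^4 + 312·x^5 + 192·x^6 + 72·x^7 + 12·x^8 + 8·x^9)·Dx^3 + (5 + 18·x + 37·x^2 + 56·x^3 + 66·x^4 + 60·x^5 + 42·x^6 + 24·x^7 + 9·x^8 + 2·x^9 + x^10)·Dx^4  (order 4).
h: a_k = 0, 0, 1, -1/2, 0, -1/12, 13/45, -11/60, …
ICs: h(0) = 0, h′(0) = 0, h′′(0) = 2, h′′′(0) = -3.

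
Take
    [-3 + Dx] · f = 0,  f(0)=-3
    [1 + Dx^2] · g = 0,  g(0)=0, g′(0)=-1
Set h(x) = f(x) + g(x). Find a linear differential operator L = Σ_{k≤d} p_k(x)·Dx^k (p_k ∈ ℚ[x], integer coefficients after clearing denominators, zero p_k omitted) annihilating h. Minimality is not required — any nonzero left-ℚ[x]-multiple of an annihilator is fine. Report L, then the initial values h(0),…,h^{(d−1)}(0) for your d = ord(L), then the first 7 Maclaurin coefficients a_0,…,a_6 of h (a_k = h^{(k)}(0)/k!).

f: a_k = -3, -9, -27/2, -27/2, -81/8, -243/40, -243/80, …
g: a_k = 0, -1, 0, 1/6, 0, -1/120, 0, …
f+g: L₀ = lclm(L_f,L_g), ord ≤ 1+2.
L = -3 + Dx - 3·Dx^2 + Dx^3  (order 3).
h: a_k = -3, -10, -27/2, -40/3, -81/8, -73/12, -243/80, …
ICs: h(0) = -3, h′(0) = -10, h′′(0) = -27.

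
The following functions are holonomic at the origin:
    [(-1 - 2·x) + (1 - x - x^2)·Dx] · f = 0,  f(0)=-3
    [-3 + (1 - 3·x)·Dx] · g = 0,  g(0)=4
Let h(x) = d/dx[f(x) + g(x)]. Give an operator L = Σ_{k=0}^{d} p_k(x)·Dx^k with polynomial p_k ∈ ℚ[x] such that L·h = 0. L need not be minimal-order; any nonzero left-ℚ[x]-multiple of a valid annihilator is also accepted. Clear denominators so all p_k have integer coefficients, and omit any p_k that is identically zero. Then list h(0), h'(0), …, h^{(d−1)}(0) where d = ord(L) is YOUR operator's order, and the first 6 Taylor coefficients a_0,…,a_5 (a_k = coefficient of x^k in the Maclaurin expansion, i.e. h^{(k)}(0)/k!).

L = (54 + 72·x + 216·x^2 - 72·x^3 + 54·x^4) + (-18 - 30·x + 90·x^2 + 120·x^3 - 45·x^4 + 54·x^5)·Dx + (1 + 2·x - 25·x^2 + 30·x^3 - 3·x^5 + 9·x^6)·Dx^2  (order 2).
h: a_k = 9, 60, 297, 1236, 4740, 17262, …
ICs: h(0) = 9, h′(0) = 60.

f: a_k = -3, -3, -6, -9, -15, -24, …
g: a_k = 4, 12, 36, 108, 324, 972, …
h₀=f+g: left-lcm gives L₀, ord ≤ 2.
Derive L from L₀ (diff closure).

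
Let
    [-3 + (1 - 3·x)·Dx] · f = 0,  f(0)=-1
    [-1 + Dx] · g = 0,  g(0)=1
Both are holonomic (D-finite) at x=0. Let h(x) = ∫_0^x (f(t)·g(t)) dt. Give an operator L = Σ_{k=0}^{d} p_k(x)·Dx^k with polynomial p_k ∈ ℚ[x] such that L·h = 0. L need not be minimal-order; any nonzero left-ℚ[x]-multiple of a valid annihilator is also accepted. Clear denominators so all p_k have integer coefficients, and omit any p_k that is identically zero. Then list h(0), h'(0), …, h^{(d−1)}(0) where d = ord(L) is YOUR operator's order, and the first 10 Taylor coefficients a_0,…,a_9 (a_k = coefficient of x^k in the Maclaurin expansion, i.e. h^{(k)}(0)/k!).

L = (4 - 3·x)·Dx + (-1 + 3·x)·Dx^2  (order 2).
h: a_k = 0, -1, -2, -25/6, -113/12, -2713/120, -5087/90, -104647/720, -1538311/4032, -369194641/362880, …
ICs: h(0) = 0, h′(0) = -1.

f: a_k = -1, -3, -9, -27, -81, -243, -729, -2187, -6561, -19683, …
g: a_k = 1, 1, 1/2, 1/6, 1/24, 1/120, 1/720, 1/5040, 1/40320, 1/362880, …
f·g: L₀ = L_f ⊗_s L_g, ord ≤ 1·1.
h=∫h₀ ⇒ L = L₀·Dx.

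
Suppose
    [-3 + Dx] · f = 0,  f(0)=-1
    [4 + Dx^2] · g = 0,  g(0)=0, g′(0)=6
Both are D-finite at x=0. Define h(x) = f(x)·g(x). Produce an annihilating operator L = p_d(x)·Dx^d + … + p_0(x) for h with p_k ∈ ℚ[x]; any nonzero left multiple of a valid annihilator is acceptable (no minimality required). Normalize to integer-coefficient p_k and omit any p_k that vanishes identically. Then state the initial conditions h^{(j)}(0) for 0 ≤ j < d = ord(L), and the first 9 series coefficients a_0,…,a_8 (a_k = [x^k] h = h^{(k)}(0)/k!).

L = 13 - 6·Dx + Dx^2  (order 2).
h: a_k = 0, -6, -18, -23, -15, -61/20, 69/20, 3277/840, 17/8, …
ICs: h(0) = 0, h′(0) = -6.

f: a_k = -1, -3, -9/2, -9/2, -27/8, -81/40, -81/80, -243/560, -729/4480, …
g: a_k = 0, 6, 0, -4, 0, 4/5, 0, -8/105, 0, …
Product ⇒ symmetric product L₀, ord ≤ 2.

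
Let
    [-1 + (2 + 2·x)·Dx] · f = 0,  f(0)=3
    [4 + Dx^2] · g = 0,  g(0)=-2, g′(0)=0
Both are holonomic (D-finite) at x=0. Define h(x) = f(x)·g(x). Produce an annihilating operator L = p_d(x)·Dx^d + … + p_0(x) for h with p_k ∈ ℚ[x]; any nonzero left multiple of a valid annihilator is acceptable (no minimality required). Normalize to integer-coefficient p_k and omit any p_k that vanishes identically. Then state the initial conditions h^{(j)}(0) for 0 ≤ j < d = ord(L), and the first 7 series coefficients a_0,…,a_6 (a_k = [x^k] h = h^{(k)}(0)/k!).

L = (19 + 32·x + 16·x^2) + (-4 - 4·x)·Dx + (4 + 8·x + 4·x^2)·Dx^2  (order 2).
h: a_k = -6, -3, 51/4, 45/8, -337/64, -181/128, 5281/7680, …
ICs: h(0) = -6, h′(0) = -3.

f: a_k = 3, 3/2, -3/8, 3/16, -15/128, 21/256, -63/1024, …
g: a_k = -2, 0, 4, 0, -4/3, 0, 8/45, …
h₀=f·g: eliminate ⇒ L₀, order ≤ 1·2.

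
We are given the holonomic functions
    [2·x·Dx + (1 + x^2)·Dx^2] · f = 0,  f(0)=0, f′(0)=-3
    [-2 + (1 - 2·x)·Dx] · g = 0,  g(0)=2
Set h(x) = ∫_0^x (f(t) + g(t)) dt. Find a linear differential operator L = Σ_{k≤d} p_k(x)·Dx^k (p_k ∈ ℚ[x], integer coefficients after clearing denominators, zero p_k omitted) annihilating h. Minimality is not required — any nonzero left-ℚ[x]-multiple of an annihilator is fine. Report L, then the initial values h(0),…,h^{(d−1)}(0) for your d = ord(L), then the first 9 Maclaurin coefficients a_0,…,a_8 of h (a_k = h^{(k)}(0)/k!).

f: a_k = 0, -3, 0, 1, 0, -3/5, 0, 3/7, 0, …
g: a_k = 2, 4, 8, 16, 32, 64, 128, 256, 512, …
h₀=f+g: left-lcm gives L₀, ord ≤ 3.
h=∫₀ˣh₀: take L = L₀·Dx.
L = (4 - 32·x - 12·x^2)·Dx^2 + (-13 + 4·x - 25·x^2 - 12·x^3)·Dx^3 + (2 - 3·x - 3·x^3 - 2·x^4)·Dx^4  (order 4).
h: a_k = 0, 2, 1/2, 8/3, 17/4, 32/5, 317/30, 128/7, 1795/56, …
ICs: h(0) = 0, h′(0) = 2, h′′(0) = 1, h′′′(0) = 16.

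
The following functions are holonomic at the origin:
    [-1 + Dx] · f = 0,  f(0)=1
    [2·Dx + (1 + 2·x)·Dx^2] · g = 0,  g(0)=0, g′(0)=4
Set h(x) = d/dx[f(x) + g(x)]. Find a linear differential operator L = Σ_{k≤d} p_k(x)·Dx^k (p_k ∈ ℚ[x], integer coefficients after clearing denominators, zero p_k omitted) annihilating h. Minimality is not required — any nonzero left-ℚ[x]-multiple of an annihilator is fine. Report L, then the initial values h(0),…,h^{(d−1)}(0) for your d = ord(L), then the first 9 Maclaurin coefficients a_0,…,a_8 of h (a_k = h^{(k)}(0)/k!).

L = (-10 - 4·x) + (7 - 4·x - 4·x^2)·Dx + (3 + 8·x + 4·x^2)·Dx^2  (order 2).
h: a_k = 5, -7, 33/2, -191/6, 1537/24, -15359/120, 184321/720, -2580479/5040, 41287681/40320, …
ICs: h(0) = 5, h′(0) = -7.

f: a_k = 1, 1, 1/2, 1/6, 1/24, 1/120, 1/720, 1/5040, 1/40320, …
g: a_k = 0, 4, -4, 16/3, -8, 64/5, -64/3, 256/7, -64, …
f+g: L₀ = lclm(L_f,L_g), ord ≤ 1+2.
Differentiate: ansatz ord ≤ ord L₀ ⇒ L.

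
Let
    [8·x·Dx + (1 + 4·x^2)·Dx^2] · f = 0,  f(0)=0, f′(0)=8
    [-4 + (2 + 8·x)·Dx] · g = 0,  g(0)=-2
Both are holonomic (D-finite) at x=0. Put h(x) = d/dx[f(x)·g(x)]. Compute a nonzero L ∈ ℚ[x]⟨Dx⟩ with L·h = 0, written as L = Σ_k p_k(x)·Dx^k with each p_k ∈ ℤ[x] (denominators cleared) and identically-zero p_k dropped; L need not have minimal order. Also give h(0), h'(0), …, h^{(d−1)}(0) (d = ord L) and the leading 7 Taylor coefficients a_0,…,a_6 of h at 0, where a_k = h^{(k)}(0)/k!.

f: a_k = 0, 8, 0, -32/3, 0, 128/5, 0, …
g: a_k = -2, -4, 4, -8, 20, -56, 168, …
Product ⇒ symmetric product L₀, ord ≤ 2.
Derive L from L₀ (diff closure).
L = (-4 + 160·x + 320·x^2 - 384·x^3 - 192·x^4) + (16 + 120·x + 432·x^2 + 544·x^3 - 1344·x^4 - 768·x^5)·Dx + (3 + 20·x + 24·x^2 - 16·x^3 - 16·x^4 - 384·x^5 - 256·x^6)·Dx^2  (order 2).
h: a_k = -16, -64, 160, -256/3, 992/3, -13952/5, 144832/15, …
ICs: h(0) = -16, h′(0) = -64.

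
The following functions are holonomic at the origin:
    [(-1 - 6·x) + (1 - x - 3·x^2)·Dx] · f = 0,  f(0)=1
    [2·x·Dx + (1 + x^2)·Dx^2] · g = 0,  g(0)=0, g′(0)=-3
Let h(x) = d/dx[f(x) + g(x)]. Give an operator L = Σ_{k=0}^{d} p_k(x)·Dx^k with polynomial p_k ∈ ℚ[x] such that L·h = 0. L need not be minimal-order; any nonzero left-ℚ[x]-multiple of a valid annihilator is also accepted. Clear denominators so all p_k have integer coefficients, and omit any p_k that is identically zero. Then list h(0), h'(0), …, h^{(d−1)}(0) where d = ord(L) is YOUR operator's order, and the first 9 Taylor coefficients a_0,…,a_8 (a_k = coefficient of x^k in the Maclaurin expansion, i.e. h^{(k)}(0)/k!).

f: a_k = 1, 1, 4, 7, 19, 40, 97, 217, 508, …
g: a_k = 0, -3, 0, 1, 0, -3/5, 0, 3/7, 0, …
Sum ⇒ L₀ = lclm(L_f,L_g) in ℚ(x)⟨Dx⟩.
h₀' ⇒ L via d/dx closure of L₀.
L = (-8 + 32·x + 300·x^2 + 504·x^3 + 1134·x^4 + 162·x^6) + (22 + 148·x + 184·x^2 + 576·x^3 + 441·x^4 + 918·x^5 + 27·x^6 + 162·x^7)·Dx + (-4 - 6·x - 18·x^2 + 60·x^3 + 85·x^4 + 75·x^5 + 126·x^6 + 9·x^7 + 27·x^8)·Dx^2  (order 2).
h: a_k = -2, 8, 24, 76, 197, 582, 1522, 4064, 10428, …
ICs: h(0) = -2, h′(0) = 8.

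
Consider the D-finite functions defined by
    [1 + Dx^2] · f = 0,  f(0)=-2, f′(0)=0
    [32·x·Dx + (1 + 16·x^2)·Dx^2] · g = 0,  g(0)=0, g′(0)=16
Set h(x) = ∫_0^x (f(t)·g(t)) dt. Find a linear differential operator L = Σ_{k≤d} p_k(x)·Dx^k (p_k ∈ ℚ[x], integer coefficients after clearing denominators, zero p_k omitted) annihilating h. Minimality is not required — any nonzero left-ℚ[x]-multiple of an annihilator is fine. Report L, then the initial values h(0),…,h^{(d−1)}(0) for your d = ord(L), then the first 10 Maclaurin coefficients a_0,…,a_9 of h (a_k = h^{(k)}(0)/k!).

f: a_k = -2, 0, 1, 0, -1/12, 0, 1/360, 0, -1/20160, 0, …
g: a_k = 0, 16, 0, -256/3, 0, 4096/5, 0, -65536/7, 0, 1048576/9, …
h₀=f·g: eliminate ⇒ L₀, order ≤ 2·2.
Integrate: L := L₀·Dx.
L = (1105 + 51776·x^2 + 22016·x^4 + 16384·x^6 + 65536·x^8)·Dx + (2112·x + 35840·x^3 + 49152·x^5 + 262144·x^7)·Dx^2 + (1122 + 52352·x^2 + 27648·x^4 + 32768·x^6 + 131072·x^8)·Dx^3 + (2112·x + 35840·x^3 + 49152·x^5 + 262144·x^7)·Dx^4 + (17 + 576·x^2 + 5632·x^4 + 16384·x^6 + 65536·x^8)·Dx^5  (order 5).
h: a_k = 0, 0, -16, 0, 140/3, 0, -12938/45, 0, 3079271/1260, 0, …
ICs: h(0) = 0, h′(0) = 0, h′′(0) = -32, h′′′(0) = 0, h′′′′(0) = 1120.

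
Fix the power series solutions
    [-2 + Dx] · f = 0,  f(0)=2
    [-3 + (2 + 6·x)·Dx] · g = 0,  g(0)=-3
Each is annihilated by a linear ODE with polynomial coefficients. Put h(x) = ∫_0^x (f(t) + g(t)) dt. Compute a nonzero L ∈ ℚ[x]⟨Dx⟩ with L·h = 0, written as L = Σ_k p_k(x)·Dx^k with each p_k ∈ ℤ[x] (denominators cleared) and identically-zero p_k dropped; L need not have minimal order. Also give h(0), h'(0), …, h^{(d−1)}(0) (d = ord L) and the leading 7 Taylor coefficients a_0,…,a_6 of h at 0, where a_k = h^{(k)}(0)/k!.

f: a_k = 2, 4, 4, 8/3, 4/3, 8/15, 8/45, …
g: a_k = -3, -9/2, 27/8, -81/16, 1215/128, -5103/256, 45927/1024, …
Sum ⇒ L₀ = lclm(L_f,L_g) in ℚ(x)⟨Dx⟩.
Integrate: L := L₀·Dx.
L = (42 + 72·x)·Dx + (-25 - 96·x - 144·x^2)·Dx^2 + (2 + 30·x + 72·x^2)·Dx^3  (order 3).
h: a_k = 0, -1, -1/4, 59/24, -115/192, 4157/1920, -74497/23040, …
ICs: h(0) = 0, h′(0) = -1, h′′(0) = -1/2.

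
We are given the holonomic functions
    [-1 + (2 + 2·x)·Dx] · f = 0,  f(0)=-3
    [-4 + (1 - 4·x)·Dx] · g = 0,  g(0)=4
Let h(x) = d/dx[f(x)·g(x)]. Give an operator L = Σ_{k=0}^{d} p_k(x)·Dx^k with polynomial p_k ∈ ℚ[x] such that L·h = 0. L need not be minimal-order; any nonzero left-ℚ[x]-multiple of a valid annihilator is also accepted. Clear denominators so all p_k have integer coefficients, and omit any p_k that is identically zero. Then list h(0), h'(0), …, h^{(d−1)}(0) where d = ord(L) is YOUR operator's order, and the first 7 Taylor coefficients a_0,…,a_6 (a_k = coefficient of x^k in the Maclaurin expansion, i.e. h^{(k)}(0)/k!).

f: a_k = -3, -3/2, 3/8, -3/16, 15/128, -21/256, 63/1024, …
g: a_k = 4, 16, 64, 256, 1024, 4096, 16384, …
L₀ := L_f ⊗_s L_g (sym. prod.), ord ≤ 1.
h=h₀': d/dx-closure on L₀ ⇒ L.
L = (143 + 216·x + 48·x^2) + (-18 + 46·x + 96·x^2 + 32·x^3)·Dx  (order 1).
h: a_k = -54, -429, -10305/4, -109905/8, -4396305/64, -42204339/128, -787815021/512, …
ICs: h(0) = -54.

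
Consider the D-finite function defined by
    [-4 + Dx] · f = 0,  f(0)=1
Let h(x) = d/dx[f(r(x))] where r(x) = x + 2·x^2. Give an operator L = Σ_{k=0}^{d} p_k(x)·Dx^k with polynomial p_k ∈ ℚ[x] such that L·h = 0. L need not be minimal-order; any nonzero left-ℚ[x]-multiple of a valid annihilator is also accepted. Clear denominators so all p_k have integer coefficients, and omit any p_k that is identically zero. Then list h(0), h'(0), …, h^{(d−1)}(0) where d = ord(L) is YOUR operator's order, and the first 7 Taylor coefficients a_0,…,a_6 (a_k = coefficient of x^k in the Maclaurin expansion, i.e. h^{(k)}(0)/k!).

f: a_k = 1, 4, 8, 32/3, 32/3, 128/15, 256/45, …
h₀=f(r): pull back L_f along r ⇒ L₀.
h₀' ⇒ L via d/dx closure of L₀.
L = (8 + 32·x + 64·x^2) + (-1 - 4·x)·Dx  (order 1).
h: a_k = 4, 32, 128, 1280/3, 3328/3, 38912/15, 237568/45, …
ICs: h(0) = 4.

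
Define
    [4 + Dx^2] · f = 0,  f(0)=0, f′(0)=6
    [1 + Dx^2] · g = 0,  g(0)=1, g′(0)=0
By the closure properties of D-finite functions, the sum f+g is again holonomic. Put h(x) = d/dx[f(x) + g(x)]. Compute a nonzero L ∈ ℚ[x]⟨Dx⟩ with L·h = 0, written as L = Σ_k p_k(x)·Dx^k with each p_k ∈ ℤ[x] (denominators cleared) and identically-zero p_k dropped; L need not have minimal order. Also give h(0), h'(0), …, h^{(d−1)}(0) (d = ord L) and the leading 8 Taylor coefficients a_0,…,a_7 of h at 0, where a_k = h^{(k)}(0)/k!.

f: a_k = 0, 6, 0, -4, 0, 4/5, 0, -8/105, …
g: a_k = 1, 0, -1/2, 0, 1/24, 0, -1/720, 0, …
Sum ⇒ L₀ = lclm(L_f,L_g) in ℚ(x)⟨Dx⟩.
h=h₀': d/dx-closure on L₀ ⇒ L.
L = 4 + 5·Dx^2 + Dx^4  (order 4).
h: a_k = 6, -1, -12, 1/6, 4, -1/120, -8/15, 1/5040, …
ICs: h(0) = 6, h′(0) = -1, h′′(0) = -24, h′′′(0) = 1.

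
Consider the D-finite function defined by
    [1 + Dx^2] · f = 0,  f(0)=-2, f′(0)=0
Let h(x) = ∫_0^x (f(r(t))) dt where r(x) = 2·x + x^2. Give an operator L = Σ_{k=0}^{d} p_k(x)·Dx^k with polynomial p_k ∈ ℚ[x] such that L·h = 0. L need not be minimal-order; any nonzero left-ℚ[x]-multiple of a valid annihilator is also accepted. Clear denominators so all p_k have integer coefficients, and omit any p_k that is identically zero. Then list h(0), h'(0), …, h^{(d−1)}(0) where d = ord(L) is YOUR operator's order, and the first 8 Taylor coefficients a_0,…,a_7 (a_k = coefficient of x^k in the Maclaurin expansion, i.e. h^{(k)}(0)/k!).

f: a_k = -2, 0, 1, 0, -1/12, 0, 1/360, 0, …
Change of var in L_f (x↦r) gives L₀.
h=∫h₀ ⇒ L = L₀·Dx.
L = (4 + 12·x + 12·x^2 + 4·x^3)·Dx - Dx^2 + (1 + x)·Dx^3  (order 3).
h: a_k = 0, -2, 0, 4/3, 1, -1/15, -4/9, -82/315, …
ICs: h(0) = 0, h′(0) = -2, h′′(0) = 0.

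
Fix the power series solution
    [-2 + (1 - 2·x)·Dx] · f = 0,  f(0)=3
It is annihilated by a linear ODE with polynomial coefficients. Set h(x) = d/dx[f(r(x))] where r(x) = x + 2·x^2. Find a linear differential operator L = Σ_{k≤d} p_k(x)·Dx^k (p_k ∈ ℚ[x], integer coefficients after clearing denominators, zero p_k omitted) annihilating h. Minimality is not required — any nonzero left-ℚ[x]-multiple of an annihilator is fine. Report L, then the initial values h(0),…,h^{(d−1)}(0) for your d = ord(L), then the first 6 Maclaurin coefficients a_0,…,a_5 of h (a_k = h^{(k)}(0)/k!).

f: a_k = 3, 6, 12, 24, 48, 96, …
f∘r: x↦r, Dx↦Dx/r' in L_f ⇒ L₀.
h₀' ⇒ L via d/dx closure of L₀.
L = (8 + 24·x + 48·x^2) + (-1 - 2·x + 12·x^2 + 16·x^3)·Dx  (order 1).
h: a_k = 6, 48, 216, 960, 3840, 14976, …
ICs: h(0) = 6.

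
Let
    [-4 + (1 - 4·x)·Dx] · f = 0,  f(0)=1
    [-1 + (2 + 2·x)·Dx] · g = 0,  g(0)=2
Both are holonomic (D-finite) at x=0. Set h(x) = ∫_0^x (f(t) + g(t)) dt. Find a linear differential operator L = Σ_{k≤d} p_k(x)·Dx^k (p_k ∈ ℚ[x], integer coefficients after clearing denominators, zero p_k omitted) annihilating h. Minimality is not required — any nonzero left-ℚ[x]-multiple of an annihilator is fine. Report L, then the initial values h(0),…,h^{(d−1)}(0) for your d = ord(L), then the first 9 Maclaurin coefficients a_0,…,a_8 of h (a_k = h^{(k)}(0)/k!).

f: a_k = 1, 4, 16, 64, 256, 1024, 4096, 16384, 65536, …
g: a_k = 2, 1, -1/4, 1/8, -5/64, 7/128, -21/512, 33/1024, -429/16384, …
Weyl lclm of L_f,L_g ⇒ L₀ (ord ≤ 2).
∫: right-multiply L₀ by Dx.
L = (-68 - 48·x)·Dx + (129 + 248·x + 144·x^2)·Dx^2 + (-14 + 18·x + 128·x^2 + 96·x^3)·Dx^3  (order 3).
h: a_k = 0, 3, 5/2, 21/4, 513/32, 16379/320, 43693/256, 2097131/3584, 16777249/8192, …
ICs: h(0) = 0, h′(0) = 3, h′′(0) = 5.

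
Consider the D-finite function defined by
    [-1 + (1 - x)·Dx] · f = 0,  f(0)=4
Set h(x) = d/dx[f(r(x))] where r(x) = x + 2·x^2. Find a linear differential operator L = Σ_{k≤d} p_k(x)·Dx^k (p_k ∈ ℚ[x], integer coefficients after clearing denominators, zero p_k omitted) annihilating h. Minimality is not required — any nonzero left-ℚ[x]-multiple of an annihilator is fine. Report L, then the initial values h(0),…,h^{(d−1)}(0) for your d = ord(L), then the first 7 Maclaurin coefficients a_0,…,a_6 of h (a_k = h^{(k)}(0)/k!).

L = (6 + 12·x + 24·x^2) + (-1 - 3·x + 6·x^2 + 8·x^3)·Dx  (order 1).
h: a_k = 4, 24, 60, 176, 420, 1032, 2380, …
ICs: h(0) = 4.

f: a_k = 4, 4, 4, 4, 4, 4, 4, …
Substitute x→r, Dx→(1/r')Dx; clear ⇒ L₀.
h=h₀': d/dx-closure on L₀ ⇒ L.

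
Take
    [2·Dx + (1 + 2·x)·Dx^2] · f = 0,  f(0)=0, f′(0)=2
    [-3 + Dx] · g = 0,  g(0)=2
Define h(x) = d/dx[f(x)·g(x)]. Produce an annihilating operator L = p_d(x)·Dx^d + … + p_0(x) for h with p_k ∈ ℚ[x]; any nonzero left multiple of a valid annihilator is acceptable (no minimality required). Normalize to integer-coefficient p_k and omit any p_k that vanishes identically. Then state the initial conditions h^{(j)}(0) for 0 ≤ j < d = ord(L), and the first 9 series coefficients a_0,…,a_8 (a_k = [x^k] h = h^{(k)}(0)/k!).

L = (15 + 36·x + 108·x^2) + (-8 - 36·x - 72·x^2)·Dx + (1 + 8·x + 12·x^2)·Dx^2  (order 2).
h: a_k = 4, 16, 34, 32, 83/2, -2, 1137/20, -448/5, 218377/1120, …
ICs: h(0) = 4, h′(0) = 16.

f: a_k = 0, 2, -2, 8/3, -4, 32/5, -32/3, 128/7, -32, …
g: a_k = 2, 6, 9, 9, 27/4, 81/20, 81/40, 243/280, 729/2240, …
f·g: L₀ = L_f ⊗_s L_g, ord ≤ 2·1.
h=h₀': d/dx-closure on L₀ ⇒ L.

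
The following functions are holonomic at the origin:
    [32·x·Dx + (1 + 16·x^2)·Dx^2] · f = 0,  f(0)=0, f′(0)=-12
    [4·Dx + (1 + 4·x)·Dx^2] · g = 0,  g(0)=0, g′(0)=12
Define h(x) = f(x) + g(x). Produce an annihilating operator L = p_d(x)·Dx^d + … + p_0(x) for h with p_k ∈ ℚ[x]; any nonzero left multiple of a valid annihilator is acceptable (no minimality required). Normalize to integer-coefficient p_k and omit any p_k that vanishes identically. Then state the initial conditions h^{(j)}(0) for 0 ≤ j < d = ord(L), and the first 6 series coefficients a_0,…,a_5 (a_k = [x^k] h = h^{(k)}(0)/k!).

L = (-32 - 384·x + 1536·x^2 + 2048·x^3)·Dx + (-16 - 64·x + 3072·x^3 + 4096·x^4)·Dx^2 + (-1 + 4·x + 32·x^2 + 128·x^3 + 768·x^4 + 1024·x^5)·Dx^3  (order 3).
h: a_k = 0, 0, -24, 128, -192, 0, …
ICs: h(0) = 0, h′(0) = 0, h′′(0) = -48.

f: a_k = 0, -12, 0, 64, 0, -3072/5, …
g: a_k = 0, 12, -24, 64, -192, 3072/5, …
Weyl lclm of L_f,L_g ⇒ L₀ (ord ≤ 4).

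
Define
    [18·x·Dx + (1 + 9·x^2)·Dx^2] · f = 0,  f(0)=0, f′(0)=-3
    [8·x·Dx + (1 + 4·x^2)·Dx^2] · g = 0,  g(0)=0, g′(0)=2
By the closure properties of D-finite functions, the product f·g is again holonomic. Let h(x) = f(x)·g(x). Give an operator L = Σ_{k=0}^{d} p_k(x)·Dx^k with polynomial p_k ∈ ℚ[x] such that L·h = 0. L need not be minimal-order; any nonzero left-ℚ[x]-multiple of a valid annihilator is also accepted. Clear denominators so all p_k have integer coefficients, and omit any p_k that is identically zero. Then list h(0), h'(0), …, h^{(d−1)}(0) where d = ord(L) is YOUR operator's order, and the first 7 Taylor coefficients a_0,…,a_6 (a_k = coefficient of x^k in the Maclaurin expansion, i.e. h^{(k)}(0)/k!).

L = (-864·x - 18720·x^3 - 82944·x^5 + 134784·x^7 + 1119744·x^9)·Dx + (-52 - 3036·x^2 - 33696·x^4 - 72576·x^6 + 471744·x^8 + 1679616·x^10)·Dx^2 + (-104·x - 2072·x^3 - 11232·x^5 + 13968·x^7 + 269568·x^9 + 559872·x^11)·Dx^3 + (-1 - 26·x^2 - 205·x^4 + 7380·x^8 + 33696·x^10 + 46656·x^12)·Dx^4  (order 4).
h: a_k = 0, 0, -6, 0, 26, 0, -702/5, …
ICs: h(0) = 0, h′(0) = 0, h′′(0) = -12, h′′′(0) = 0.

f: a_k = 0, -3, 0, 9, 0, -243/5, 0, …
g: a_k = 0, 2, 0, -8/3, 0, 32/5, 0, …
L₀ := L_f ⊗_s L_g (sym. prod.), ord ≤ 4.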